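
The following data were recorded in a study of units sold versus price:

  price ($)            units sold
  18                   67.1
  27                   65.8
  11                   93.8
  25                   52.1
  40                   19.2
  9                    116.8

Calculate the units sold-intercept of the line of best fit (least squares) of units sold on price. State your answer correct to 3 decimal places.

129.542

n = 6, Σx = 130, Σy = 414.8, Σxy = 7137.9, Σx² = 3480
Sxx = Σx² − (Σx)²/n = 3480 − 2816.666667 = 663.333333
Sxy = Σxy − (Σx)(Σy)/n = 7137.9 − 8987.333333 = -1849.433333
b = Sxy/Sxx = -1849.433333/663.333333 = -2.788090
a = ȳ − b·x̄ = 69.133333 − (-2.788090)·21.666667 = 129.541960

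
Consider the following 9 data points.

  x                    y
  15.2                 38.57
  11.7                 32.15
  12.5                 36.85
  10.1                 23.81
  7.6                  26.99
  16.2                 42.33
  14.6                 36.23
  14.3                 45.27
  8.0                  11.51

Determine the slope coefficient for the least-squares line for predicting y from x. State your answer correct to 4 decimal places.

2.8777

n = 9, Σx = 110.2, Σy = 293.71, Σxy = 3822.794, Σx² = 1428.04
Sxx = Σx² − (Σx)²/n = 1428.04 − 1349.337778 = 78.702222
Sxy = Σxy − (Σx)(Σy)/n = 3822.794 − 3596.315778 = 226.478222
b = Sxy/Sxx = 226.478222/78.702222 = 2.877660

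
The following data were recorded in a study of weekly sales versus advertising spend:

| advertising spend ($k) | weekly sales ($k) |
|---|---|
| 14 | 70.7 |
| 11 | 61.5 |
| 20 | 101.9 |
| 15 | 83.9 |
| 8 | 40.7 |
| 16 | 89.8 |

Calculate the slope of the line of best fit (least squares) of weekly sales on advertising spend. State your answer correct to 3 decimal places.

n = 6, Σx = 84, Σy = 448.5, Σxy = 6725.2, Σx² = 1262
Sxx = Σx² − (Σx)²/n = 1262 − 1176 = 86
Sxy = Σxy − (Σx)(Σy)/n = 6725.2 − 6279 = 446.2
b = Sxy/Sxx = 446.2/86 = 5.188372

5.188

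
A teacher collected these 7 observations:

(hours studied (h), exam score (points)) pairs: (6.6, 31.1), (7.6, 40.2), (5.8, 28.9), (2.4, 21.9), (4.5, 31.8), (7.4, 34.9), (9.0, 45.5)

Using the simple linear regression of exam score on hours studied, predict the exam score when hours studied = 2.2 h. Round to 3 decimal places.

n = 7, Σx = 43.3, Σy = 234.3, Σxy = 1541.82, Σx² = 296.73
Sxx = Σx² − (Σx)²/n = 296.73 − 267.841429 = 28.888571
Sxy = Σxy − (Σx)(Σy)/n = 1541.82 − 1449.312857 = 92.507143
b = Sxy/Sxx = 92.507143/28.888571 = 3.202206
a = ȳ − b·x̄ = 33.471429 − 3.202206·6.185714 = 13.663500
ŷ(2.2) = a + b·2.2 = 13.663500 + 3.202206·2.2 = 20.708352

20.708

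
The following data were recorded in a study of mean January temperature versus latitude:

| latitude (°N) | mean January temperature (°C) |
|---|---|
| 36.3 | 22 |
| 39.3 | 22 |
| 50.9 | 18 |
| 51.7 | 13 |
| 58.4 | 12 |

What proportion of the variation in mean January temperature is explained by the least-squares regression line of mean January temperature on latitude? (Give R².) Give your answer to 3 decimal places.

n = 5, Σx = 236.6, Σy = 87, Σxy = 3952.3, Σx² = 11536.44, Σy² = 1605
Sxx = Σx² − (Σx)²/n = 11536.44 − 11195.912 = 340.528
Sxy = Σxy − (Σx)(Σy)/n = 3952.3 − 4116.84 = -164.54
Syy = Σy² − (Σy)²/n = 1605 − 1513.8 = 91.2
R² = Sxy²/(Sxx·Syy) = (-164.54)²/(340.528·91.2) = 0.871757

0.872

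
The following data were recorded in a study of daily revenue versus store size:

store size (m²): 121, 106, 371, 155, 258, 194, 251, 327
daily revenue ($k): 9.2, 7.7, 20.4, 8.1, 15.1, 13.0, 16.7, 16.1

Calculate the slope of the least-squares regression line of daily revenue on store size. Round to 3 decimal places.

n = 8, Σx = 1783, Σy = 106.3, Σxy = 26627.5, Σx² = 461673
Sxx = Σx² − (Σx)²/n = 461673 − 397386.125 = 64286.875
Sxy = Σxy − (Σx)(Σy)/n = 26627.5 − 23691.6125 = 2935.8875
b = Sxy/Sxx = 2935.8875/64286.875 = 0.045669

0.046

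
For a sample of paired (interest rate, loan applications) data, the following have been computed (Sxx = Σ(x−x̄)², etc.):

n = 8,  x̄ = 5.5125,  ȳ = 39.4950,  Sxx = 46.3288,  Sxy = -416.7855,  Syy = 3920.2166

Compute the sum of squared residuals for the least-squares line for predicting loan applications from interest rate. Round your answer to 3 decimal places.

b = Sxy/Sxx = -416.7855/46.3288 = -8.996251
SSE = Syy − b·Sxy = 3920.2166 − (-8.996251)·(-416.7855) = 170.709749

170.710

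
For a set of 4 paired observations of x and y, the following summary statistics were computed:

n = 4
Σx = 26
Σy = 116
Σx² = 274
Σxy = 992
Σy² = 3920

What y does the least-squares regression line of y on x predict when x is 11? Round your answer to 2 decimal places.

39.20

Sxx = Σx² − (Σx)²/n = 274 − 169 = 105
Sxy = Σxy − (Σx)(Σy)/n = 992 − 754 = 238
b = Sxy/Sxx = 238/105 = 2.266667
a = ȳ − b·x̄ = 29 − 2.266667·6.5 = 14.266667
ŷ(11) = a + b·11 = 14.266667 + 2.266667·11 = 39.2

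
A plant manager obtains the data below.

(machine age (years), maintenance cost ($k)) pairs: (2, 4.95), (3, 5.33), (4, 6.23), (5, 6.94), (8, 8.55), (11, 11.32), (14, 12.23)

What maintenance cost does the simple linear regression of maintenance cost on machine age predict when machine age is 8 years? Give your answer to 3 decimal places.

n = 7, Σx = 47, Σy = 55.55, Σxy = 449.65, Σx² = 435
Sxx = Σx² − (Σx)²/n = 435 − 315.571429 = 119.428571
Sxy = Σxy − (Σx)(Σy)/n = 449.65 − 372.978571 = 76.671429
b = Sxy/Sxx = 76.671429/119.428571 = 0.641986
a = ȳ − b·x̄ = 7.935714 − 0.641986·6.714286 = 3.625239
ŷ(8) = a + b·8 = 3.625239 + 0.641986·8 = 8.761124

8.761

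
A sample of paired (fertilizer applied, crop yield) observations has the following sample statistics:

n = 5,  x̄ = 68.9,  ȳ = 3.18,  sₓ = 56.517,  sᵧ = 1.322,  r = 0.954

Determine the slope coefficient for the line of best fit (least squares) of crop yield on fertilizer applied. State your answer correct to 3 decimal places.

b = r · sᵧ/sₓ = 0.954 · 1.322/56.517 = 0.022315

0.022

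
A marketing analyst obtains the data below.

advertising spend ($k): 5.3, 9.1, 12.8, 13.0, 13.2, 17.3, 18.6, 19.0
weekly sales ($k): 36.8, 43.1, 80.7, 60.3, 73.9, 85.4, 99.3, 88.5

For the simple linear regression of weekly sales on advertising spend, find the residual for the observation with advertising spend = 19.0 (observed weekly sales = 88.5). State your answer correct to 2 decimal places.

n = 8, Σx = 108.3, Σy = 568, Σxy = 8385.49, Σx² = 1624.23
Sxx = Σx² − (Σx)²/n = 1624.23 − 1466.11125 = 158.11875
Sxy = Σxy − (Σx)(Σy)/n = 8385.49 − 7689.3 = 696.19
b = Sxy/Sxx = 696.19/158.11875 = 4.402957
a = ȳ − b·x̄ = 71 − 4.402957·13.5375 = 11.394975
ŷ(19.0) = 11.394975 + 4.402957·19 = 95.051151
residual = y − ŷ = 88.5 − 95.051151 = -6.551151

-6.55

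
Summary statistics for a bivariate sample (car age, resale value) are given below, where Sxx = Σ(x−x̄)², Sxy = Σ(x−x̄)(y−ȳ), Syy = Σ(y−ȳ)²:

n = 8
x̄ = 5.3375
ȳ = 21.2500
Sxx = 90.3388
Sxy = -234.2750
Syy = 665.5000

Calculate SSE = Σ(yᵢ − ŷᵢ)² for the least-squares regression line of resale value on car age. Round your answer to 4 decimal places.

b = Sxy/Sxx = -234.275/90.3388 = -2.593293
SSE = Syy − b·Sxy = 665.5 − (-2.593293)·(-234.275) = 57.956225

57.9562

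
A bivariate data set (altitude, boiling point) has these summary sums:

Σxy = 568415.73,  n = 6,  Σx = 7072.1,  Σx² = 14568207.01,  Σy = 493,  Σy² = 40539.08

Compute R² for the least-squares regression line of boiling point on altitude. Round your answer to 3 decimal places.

0.834

Sxx = Σx² − (Σx)²/n = 14568207.01 − 8335766.401667 = 6232440.608333
Sxy = Σxy − (Σx)(Σy)/n = 568415.73 − 581090.883333 = -12675.153333
Syy = Σy² − (Σy)²/n = 40539.08 − 40508.166667 = 30.913333
R² = Sxy²/(Sxx·Syy) = (-12675.153333)²/(6232440.608333·30.913333) = 0.833878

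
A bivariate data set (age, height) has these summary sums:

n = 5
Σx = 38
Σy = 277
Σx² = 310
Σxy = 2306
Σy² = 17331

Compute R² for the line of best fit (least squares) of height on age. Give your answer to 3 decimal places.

0.958

Sxx = Σx² − (Σx)²/n = 310 − 288.8 = 21.2
Sxy = Σxy − (Σx)(Σy)/n = 2306 − 2105.2 = 200.8
Syy = Σy² − (Σy)²/n = 17331 − 15345.8 = 1985.2
R² = Sxy²/(Sxx·Syy) = (200.8)²/(21.2·1985.2) = 0.958048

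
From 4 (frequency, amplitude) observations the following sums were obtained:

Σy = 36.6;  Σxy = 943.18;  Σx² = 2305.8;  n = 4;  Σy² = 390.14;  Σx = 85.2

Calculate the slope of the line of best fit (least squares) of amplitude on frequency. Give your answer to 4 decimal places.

Sxx = Σx² − (Σx)²/n = 2305.8 − 1814.76 = 491.04
Sxy = Σxy − (Σx)(Σy)/n = 943.18 − 779.58 = 163.6
b = Sxy/Sxx = 163.6/491.04 = 0.333170

0.3332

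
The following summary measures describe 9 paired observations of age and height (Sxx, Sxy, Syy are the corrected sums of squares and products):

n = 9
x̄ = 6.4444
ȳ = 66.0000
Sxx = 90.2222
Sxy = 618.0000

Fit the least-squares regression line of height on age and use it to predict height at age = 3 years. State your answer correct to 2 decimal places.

b = Sxy/Sxx = 618/90.2222 = 6.849755
a = ȳ − b·x̄ = 66 − 6.849755·6.4444 = 21.857436
ŷ(3) = a + b·3 = 21.857436 + 6.849755·3 = 42.406703

42.41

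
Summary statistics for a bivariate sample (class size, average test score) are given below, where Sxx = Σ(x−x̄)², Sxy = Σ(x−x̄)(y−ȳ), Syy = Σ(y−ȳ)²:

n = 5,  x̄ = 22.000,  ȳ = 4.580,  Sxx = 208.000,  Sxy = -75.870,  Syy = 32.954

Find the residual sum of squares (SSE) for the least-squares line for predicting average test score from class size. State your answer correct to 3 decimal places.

b = Sxy/Sxx = -75.87/208 = -0.364760
SSE = Syy − b·Sxy = 32.954 − (-0.364760)·(-75.87) = 5.279688

5.280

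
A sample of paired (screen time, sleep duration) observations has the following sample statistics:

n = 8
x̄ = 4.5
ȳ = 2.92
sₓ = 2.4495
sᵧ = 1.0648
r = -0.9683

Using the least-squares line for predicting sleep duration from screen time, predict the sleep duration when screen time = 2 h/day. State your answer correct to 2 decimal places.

3.97

b = r · sᵧ/sₓ = -0.9683 · 1.0648/2.4495 = -0.420921
a = ȳ − b·x̄ = 2.92 − (-0.420921)·4.5 = 4.814144
ŷ(2) = a + b·2 = 4.814144 + (-0.420921)·2 = 3.972302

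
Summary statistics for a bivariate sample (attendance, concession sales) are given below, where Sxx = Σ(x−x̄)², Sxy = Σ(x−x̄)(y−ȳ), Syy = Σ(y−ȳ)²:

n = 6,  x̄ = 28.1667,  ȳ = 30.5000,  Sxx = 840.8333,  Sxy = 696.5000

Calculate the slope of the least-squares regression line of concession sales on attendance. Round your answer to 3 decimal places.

b = Sxy/Sxx = 696.5/840.8333 = 0.828345

0.828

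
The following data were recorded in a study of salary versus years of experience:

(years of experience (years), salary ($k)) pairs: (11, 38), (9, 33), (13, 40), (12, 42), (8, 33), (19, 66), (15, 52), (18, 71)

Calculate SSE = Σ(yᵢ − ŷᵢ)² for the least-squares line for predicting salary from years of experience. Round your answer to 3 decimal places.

114.988

n = 8, Σx = 105, Σy = 375, Σxy = 5315, Σx² = 1489, Σy² = 19087
Sxx = Σx² − (Σx)²/n = 1489 − 1378.125 = 110.875
Sxy = Σxy − (Σx)(Σy)/n = 5315 − 4921.875 = 393.125
Syy = Σy² − (Σy)²/n = 19087 − 17578.125 = 1508.875
b = Sxy/Sxx = 393.125/110.875 = 3.545660
SSE = Syy − b·Sxy = 1508.875 − 3.545660·393.125 = 114.987599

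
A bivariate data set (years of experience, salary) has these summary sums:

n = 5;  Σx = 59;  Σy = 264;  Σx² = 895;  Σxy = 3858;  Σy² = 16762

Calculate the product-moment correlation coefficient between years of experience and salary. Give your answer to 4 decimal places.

Sxx = Σx² − (Σx)²/n = 895 − 696.2 = 198.8
Sxy = Σxy − (Σx)(Σy)/n = 3858 − 3115.2 = 742.8
Syy = Σy² − (Σy)²/n = 16762 − 13939.2 = 2822.8
r = Sxy/√(Sxx·Syy) = 742.8/√(561172.64) = 742.8/749.114571 = 0.991571

0.9916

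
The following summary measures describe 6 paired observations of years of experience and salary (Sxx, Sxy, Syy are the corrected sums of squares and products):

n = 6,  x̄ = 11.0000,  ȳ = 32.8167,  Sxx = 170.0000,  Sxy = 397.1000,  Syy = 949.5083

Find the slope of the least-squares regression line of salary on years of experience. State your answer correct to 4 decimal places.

2.3359

b = Sxy/Sxx = 397.1/170 = 2.335882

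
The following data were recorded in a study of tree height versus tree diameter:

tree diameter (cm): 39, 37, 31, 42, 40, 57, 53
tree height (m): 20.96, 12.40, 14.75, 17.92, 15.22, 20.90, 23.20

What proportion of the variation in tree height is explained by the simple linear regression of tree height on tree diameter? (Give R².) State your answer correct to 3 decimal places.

0.555

n = 7, Σx = 299, Σy = 125.35, Σxy = 5515.83, Σx² = 13273, Σy² = 2338.4689
Sxx = Σx² − (Σx)²/n = 13273 − 12771.571429 = 501.428571
Sxy = Σxy − (Σx)(Σy)/n = 5515.83 − 5354.235714 = 161.594286
Syy = Σy² − (Σy)²/n = 2338.4689 − 2244.660357 = 93.808543
R² = Sxy²/(Sxx·Syy) = (161.594286)²/(501.428571·93.808543) = 0.555137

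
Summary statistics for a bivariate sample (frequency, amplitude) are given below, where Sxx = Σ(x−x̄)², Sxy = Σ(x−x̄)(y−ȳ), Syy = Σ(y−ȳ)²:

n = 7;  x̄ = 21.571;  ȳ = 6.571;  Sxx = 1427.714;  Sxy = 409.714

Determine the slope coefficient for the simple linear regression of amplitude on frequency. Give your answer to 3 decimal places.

0.287

b = Sxy/Sxx = 409.714/1427.714 = 0.286972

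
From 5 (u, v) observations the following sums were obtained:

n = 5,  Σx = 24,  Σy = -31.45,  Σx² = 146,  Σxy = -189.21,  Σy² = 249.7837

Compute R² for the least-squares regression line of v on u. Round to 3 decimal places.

Sxx = Σx² − (Σx)²/n = 146 − 115.2 = 30.8
Sxy = Σxy − (Σx)(Σy)/n = -189.21 − (-150.96) = -38.25
Syy = Σy² − (Σy)²/n = 249.7837 − 197.8205 = 51.9632
R² = Sxy²/(Sxx·Syy) = (-38.25)²/(30.8·51.9632) = 0.914147

0.914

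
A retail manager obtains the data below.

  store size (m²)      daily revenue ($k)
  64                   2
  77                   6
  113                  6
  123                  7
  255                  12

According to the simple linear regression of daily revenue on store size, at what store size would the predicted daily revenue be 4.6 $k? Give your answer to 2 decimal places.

n = 5, Σx = 632, Σy = 33, Σxy = 5189, Σx² = 102948
Sxx = Σx² − (Σx)²/n = 102948 − 79884.8 = 23063.2
Sxy = Σxy − (Σx)(Σy)/n = 5189 − 4171.2 = 1017.8
b = Sxy/Sxx = 1017.8/23063.2 = 0.044131
a = ȳ − b·x̄ = 6.6 − 0.044131·126.4 = 1.021853
Set a + b·x = 4.6: x = (4.6 − 1.021853) / 0.044131 = 81.080291

81.08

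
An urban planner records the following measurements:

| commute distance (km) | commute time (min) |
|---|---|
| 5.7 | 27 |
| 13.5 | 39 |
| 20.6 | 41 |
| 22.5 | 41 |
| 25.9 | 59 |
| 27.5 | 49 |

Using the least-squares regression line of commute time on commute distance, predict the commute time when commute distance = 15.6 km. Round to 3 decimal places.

n = 6, Σx = 115.7, Σy = 256, Σxy = 5323.1, Σx² = 2572.41
Sxx = Σx² − (Σx)²/n = 2572.41 − 2231.081667 = 341.328333
Sxy = Σxy − (Σx)(Σy)/n = 5323.1 − 4936.533333 = 386.566667
b = Sxy/Sxx = 386.566667/341.328333 = 1.132536
a = ȳ − b·x̄ = 42.666667 − 1.132536·19.283333 = 20.827595
ŷ(15.6) = a + b·15.6 = 20.827595 + 1.132536·15.6 = 38.495159

38.495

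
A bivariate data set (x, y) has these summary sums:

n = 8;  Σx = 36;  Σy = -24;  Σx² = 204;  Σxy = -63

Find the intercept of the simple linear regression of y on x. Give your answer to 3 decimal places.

Sxx = Σx² − (Σx)²/n = 204 − 162 = 42
Sxy = Σxy − (Σx)(Σy)/n = -63 − (-108) = 45
b = Sxy/Sxx = 45/42 = 1.071429
a = ȳ − b·x̄ = -3 − 1.071429·4.5 = -7.821429

-7.821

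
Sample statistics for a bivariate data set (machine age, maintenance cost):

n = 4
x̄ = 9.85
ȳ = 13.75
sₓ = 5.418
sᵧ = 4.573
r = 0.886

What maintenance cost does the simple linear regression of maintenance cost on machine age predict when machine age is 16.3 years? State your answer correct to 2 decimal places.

b = r · sᵧ/sₓ = 0.886 · 4.573/5.418 = 0.747818
a = ȳ − b·x̄ = 13.75 − 0.747818·9.85 = 6.383993
ŷ(16.3) = a + b·16.3 = 6.383993 + 0.747818·16.3 = 18.573426

18.57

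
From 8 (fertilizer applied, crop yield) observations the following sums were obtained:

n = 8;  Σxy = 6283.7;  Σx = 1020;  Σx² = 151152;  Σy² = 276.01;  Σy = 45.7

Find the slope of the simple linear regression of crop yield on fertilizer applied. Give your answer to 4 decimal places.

Sxx = Σx² − (Σx)²/n = 151152 − 130050 = 21102
Sxy = Σxy − (Σx)(Σy)/n = 6283.7 − 5826.75 = 456.95
b = Sxy/Sxx = 456.95/21102 = 0.021654

0.0217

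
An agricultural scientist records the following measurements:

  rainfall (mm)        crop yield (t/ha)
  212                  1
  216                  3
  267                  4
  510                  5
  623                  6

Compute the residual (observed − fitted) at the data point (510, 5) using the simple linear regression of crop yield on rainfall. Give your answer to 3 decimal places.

n = 5, Σx = 1828, Σy = 19, Σxy = 8216, Σx² = 811118
Sxx = Σx² − (Σx)²/n = 811118 − 668316.8 = 142801.2
Sxy = Σxy − (Σx)(Σy)/n = 8216 − 6946.4 = 1269.6
b = Sxy/Sxx = 1269.6/142801.2 = 0.008891
a = ȳ − b·x̄ = 3.8 − 0.008891·365.6 = 0.549567
ŷ(510) = 0.549567 + 0.008891·510 = 5.083814
residual = y − ŷ = 5 − 5.083814 = -0.083814

-0.084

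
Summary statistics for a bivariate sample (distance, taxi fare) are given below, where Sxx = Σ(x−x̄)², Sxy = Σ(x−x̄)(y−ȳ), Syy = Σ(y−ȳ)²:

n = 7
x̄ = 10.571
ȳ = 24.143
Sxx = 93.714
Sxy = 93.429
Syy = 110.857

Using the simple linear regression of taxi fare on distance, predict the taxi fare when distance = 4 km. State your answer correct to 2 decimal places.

b = Sxy/Sxx = 93.429/93.714 = 0.996959
a = ȳ − b·x̄ = 24.143 − 0.996959·10.571 = 13.604148
ŷ(4) = a + b·4 = 13.604148 + 0.996959·4 = 17.591984

17.59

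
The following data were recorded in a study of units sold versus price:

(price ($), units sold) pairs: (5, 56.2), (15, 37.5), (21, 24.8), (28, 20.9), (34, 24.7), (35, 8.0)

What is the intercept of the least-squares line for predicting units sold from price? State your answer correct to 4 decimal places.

n = 6, Σx = 138, Σy = 172.1, Σxy = 3069.3, Σx² = 3856
Sxx = Σx² − (Σx)²/n = 3856 − 3174 = 682
Sxy = Σxy − (Σx)(Σy)/n = 3069.3 − 3958.3 = -889
b = Sxy/Sxx = -889/682 = -1.303519
a = ȳ − b·x̄ = 28.683333 − (-1.303519)·23 = 58.664272

58.6643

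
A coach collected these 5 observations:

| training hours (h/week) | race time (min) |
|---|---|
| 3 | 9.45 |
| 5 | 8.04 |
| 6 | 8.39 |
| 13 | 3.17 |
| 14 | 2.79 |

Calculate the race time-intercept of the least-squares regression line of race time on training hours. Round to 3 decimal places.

11.508

n = 5, Σx = 41, Σy = 31.84, Σxy = 199.16, Σx² = 435
Sxx = Σx² − (Σx)²/n = 435 − 336.2 = 98.8
Sxy = Σxy − (Σx)(Σy)/n = 199.16 − 261.088 = -61.928
b = Sxy/Sxx = -61.928/98.8 = -0.626802
a = ȳ − b·x̄ = 6.368 − (-0.626802)·8.2 = 11.507773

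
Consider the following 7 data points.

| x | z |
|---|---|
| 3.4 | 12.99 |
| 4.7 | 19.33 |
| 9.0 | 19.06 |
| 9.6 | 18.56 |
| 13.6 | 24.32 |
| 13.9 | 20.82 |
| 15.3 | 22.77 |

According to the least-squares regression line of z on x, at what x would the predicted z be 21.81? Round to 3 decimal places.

n = 7, Σx = 69.5, Σy = 137.85, Σxy = 1453.264, Σx² = 819.07
Sxx = Σx² − (Σx)²/n = 819.07 − 690.035714 = 129.034286
Sxy = Σxy − (Σx)(Σy)/n = 1453.264 − 1368.653571 = 84.610429
b = Sxy/Sxx = 84.610429/129.034286 = 0.655721
a = ȳ − b·x̄ = 19.692857 − 0.655721·9.928571 = 13.182489
Set a + b·x = 21.81: x = (21.81 − 13.182489) / 0.655721 = 13.157299

13.157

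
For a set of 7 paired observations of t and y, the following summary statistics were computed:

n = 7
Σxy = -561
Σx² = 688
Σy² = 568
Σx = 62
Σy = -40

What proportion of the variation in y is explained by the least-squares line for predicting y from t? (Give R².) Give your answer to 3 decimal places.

Sxx = Σx² − (Σx)²/n = 688 − 549.142857 = 138.857143
Sxy = Σxy − (Σx)(Σy)/n = -561 − (-354.285714) = -206.714286
Syy = Σy² − (Σy)²/n = 568 − 228.571429 = 339.428571
R² = Sxy²/(Sxx·Syy) = (-206.714286)²/(138.857143·339.428571) = 0.906618

0.907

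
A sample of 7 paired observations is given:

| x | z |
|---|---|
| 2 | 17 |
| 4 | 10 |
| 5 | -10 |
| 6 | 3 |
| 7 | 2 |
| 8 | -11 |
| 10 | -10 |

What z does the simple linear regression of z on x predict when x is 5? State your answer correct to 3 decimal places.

n = 7, Σx = 42, Σy = 1, Σxy = -132, Σx² = 294
Sxx = Σx² − (Σx)²/n = 294 − 252 = 42
Sxy = Σxy − (Σx)(Σy)/n = -132 − 6 = -138
b = Sxy/Sxx = -138/42 = -3.285714
a = ȳ − b·x̄ = 0.142857 − (-3.285714)·6 = 19.857143
ŷ(5) = a + b·5 = 19.857143 + (-3.285714)·5 = 3.428571

3.429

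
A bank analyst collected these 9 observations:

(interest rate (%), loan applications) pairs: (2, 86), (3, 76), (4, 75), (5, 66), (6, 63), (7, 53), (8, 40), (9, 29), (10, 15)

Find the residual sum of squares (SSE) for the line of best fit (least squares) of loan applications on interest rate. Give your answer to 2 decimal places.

n = 9, Σx = 54, Σy = 503, Σxy = 2510, Σx² = 384, Σy² = 32597
Sxx = Σx² − (Σx)²/n = 384 − 324 = 60
Sxy = Σxy − (Σx)(Σy)/n = 2510 − 3018 = -508
Syy = Σy² − (Σy)²/n = 32597 − 28112.111111 = 4484.888889
b = Sxy/Sxx = -508/60 = -8.466667
SSE = Syy − b·Sxy = 4484.888889 − (-8.466667)·(-508) = 183.822222

183.82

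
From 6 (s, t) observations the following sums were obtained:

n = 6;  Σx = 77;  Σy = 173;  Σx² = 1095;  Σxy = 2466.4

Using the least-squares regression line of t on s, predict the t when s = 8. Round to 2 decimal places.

Sxx = Σx² − (Σx)²/n = 1095 − 988.166667 = 106.833333
Sxy = Σxy − (Σx)(Σy)/n = 2466.4 − 2220.166667 = 246.233333
b = Sxy/Sxx = 246.233333/106.833333 = 2.304836
a = ȳ − b·x̄ = 28.833333 − 2.304836·12.833333 = -0.745398
ŷ(8) = a + b·8 = -0.745398 + 2.304836·8 = 17.693292

17.69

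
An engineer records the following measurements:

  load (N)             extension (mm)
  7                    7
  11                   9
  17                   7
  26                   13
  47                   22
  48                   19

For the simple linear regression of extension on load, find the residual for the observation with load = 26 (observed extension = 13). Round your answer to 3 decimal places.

n = 6, Σx = 156, Σy = 77, Σxy = 2551, Σx² = 5648
Sxx = Σx² − (Σx)²/n = 5648 − 4056 = 1592
Sxy = Σxy − (Σx)(Σy)/n = 2551 − 2002 = 549
b = Sxy/Sxx = 549/1592 = 0.344849
a = ȳ − b·x̄ = 12.833333 − 0.344849·26 = 3.867253
ŷ(26) = 3.867253 + 0.344849·26 = 12.833333
residual = y − ŷ = 13 − 12.833333 = 0.166667

0.167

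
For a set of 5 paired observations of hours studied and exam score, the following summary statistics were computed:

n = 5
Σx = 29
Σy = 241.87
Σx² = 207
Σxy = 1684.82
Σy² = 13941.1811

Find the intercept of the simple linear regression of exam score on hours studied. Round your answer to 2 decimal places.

6.22

Sxx = Σx² − (Σx)²/n = 207 − 168.2 = 38.8
Sxy = Σxy − (Σx)(Σy)/n = 1684.82 − 1402.846 = 281.974
b = Sxy/Sxx = 281.974/38.8 = 7.267371
a = ȳ − b·x̄ = 48.374 − 7.267371·5.8 = 6.223247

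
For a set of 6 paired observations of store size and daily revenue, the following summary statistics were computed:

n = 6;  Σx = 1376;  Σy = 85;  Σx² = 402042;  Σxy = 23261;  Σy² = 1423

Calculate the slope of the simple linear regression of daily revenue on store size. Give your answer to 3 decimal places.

0.044

Sxx = Σx² − (Σx)²/n = 402042 − 315562.666667 = 86479.333333
Sxy = Σxy − (Σx)(Σy)/n = 23261 − 19493.333333 = 3767.666667
b = Sxy/Sxx = 3767.666667/86479.333333 = 0.043567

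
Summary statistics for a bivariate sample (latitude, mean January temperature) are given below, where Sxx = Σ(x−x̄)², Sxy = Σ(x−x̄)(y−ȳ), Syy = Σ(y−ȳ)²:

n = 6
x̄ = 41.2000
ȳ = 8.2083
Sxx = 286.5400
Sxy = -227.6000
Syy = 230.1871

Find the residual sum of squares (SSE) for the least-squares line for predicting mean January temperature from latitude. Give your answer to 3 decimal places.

b = Sxy/Sxx = -227.6/286.54 = -0.794304
SSE = Syy − b·Sxy = 230.1871 − (-0.794304)·(-227.6) = 49.403405

49.403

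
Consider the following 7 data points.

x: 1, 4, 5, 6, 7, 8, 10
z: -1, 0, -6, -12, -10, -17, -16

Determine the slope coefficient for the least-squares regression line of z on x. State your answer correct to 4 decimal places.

-2.0815

n = 7, Σx = 41, Σy = -62, Σxy = -469, Σx² = 291
Sxx = Σx² − (Σx)²/n = 291 − 240.142857 = 50.857143
Sxy = Σxy − (Σx)(Σy)/n = -469 − (-363.142857) = -105.857143
b = Sxy/Sxx = -105.857143/50.857143 = -2.081461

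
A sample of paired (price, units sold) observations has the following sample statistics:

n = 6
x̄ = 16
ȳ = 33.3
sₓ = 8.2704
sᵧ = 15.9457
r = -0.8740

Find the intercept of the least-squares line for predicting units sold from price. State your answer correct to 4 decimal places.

60.2618

b = r · sᵧ/sₓ = -0.874 · 15.9457/8.2704 = -1.685111
a = ȳ − b·x̄ = 33.3 − (-1.685111)·16 = 60.261776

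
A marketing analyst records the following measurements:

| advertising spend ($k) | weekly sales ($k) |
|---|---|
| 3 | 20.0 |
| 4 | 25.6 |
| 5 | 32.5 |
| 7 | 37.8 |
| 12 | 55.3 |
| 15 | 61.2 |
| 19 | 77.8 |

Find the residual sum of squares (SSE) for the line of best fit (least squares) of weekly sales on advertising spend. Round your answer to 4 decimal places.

28.1313

n = 7, Σx = 65, Σy = 310.2, Σxy = 3649.3, Σx² = 829, Σy² = 16396.82
Sxx = Σx² − (Σx)²/n = 829 − 603.571429 = 225.428571
Sxy = Σxy − (Σx)(Σy)/n = 3649.3 − 2880.428571 = 768.871429
Syy = Σy² − (Σy)²/n = 16396.82 − 13746.291429 = 2650.528571
b = Sxy/Sxx = 768.871429/225.428571 = 3.410710
SSE = Syy − b·Sxy = 2650.528571 − 3.410710·768.871429 = 28.131286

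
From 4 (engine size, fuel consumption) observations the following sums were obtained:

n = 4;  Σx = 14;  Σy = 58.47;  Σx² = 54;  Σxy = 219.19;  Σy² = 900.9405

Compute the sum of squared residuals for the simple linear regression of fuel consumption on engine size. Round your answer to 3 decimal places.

Sxx = Σx² − (Σx)²/n = 54 − 49 = 5
Sxy = Σxy − (Σx)(Σy)/n = 219.19 − 204.645 = 14.545
Syy = Σy² − (Σy)²/n = 900.9405 − 854.685225 = 46.255275
b = Sxy/Sxx = 14.545/5 = 2.909
SSE = Syy − b·Sxy = 46.255275 − 2.909·14.545 = 3.94387

3.944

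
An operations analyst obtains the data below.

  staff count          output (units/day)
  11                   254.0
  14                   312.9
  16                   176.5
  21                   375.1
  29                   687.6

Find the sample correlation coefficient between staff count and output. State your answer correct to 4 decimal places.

n = 5, Σx = 91, Σy = 1806.1, Σxy = 37816.1, Σx² = 1855, Σy² = 807068.43
Sxx = Σx² − (Σx)²/n = 1855 − 1656.2 = 198.8
Sxy = Σxy − (Σx)(Σy)/n = 37816.1 − 32871.02 = 4945.08
Syy = Σy² − (Σy)²/n = 807068.43 − 652399.442 = 154668.988
r = Sxy/√(Sxx·Syy) = 4945.08/√(30748194.8144) = 4945.08/5545.105483 = 0.891792

0.8918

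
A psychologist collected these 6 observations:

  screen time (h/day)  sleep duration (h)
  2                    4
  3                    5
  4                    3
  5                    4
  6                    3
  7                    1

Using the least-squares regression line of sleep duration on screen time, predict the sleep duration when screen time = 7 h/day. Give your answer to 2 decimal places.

1.90

n = 6, Σx = 27, Σy = 20, Σxy = 80, Σx² = 139
Sxx = Σx² − (Σx)²/n = 139 − 121.5 = 17.5
Sxy = Σxy − (Σx)(Σy)/n = 80 − 90 = -10
b = Sxy/Sxx = -10/17.5 = -0.571429
a = ȳ − b·x̄ = 3.333333 − (-0.571429)·4.5 = 5.904762
ŷ(7) = a + b·7 = 5.904762 + (-0.571429)·7 = 1.904762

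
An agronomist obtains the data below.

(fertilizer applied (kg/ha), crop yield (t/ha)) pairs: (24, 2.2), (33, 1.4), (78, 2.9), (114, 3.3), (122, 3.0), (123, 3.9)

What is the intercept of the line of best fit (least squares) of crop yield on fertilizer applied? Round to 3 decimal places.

1.378

n = 6, Σx = 494, Σy = 16.7, Σxy = 1547.1, Σx² = 50758
Sxx = Σx² − (Σx)²/n = 50758 − 40672.666667 = 10085.333333
Sxy = Σxy − (Σx)(Σy)/n = 1547.1 − 1374.966667 = 172.133333
b = Sxy/Sxx = 172.133333/10085.333333 = 0.017068
a = ȳ − b·x̄ = 2.783333 − 0.017068·82.333333 = 1.378094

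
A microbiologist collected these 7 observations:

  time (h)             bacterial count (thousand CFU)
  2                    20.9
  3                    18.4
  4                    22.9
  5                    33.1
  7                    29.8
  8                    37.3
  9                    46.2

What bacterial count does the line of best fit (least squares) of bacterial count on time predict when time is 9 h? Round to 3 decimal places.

n = 7, Σx = 38, Σy = 208.6, Σxy = 1276.9, Σx² = 248
Sxx = Σx² − (Σx)²/n = 248 − 206.285714 = 41.714286
Sxy = Σxy − (Σx)(Σy)/n = 1276.9 − 1132.4 = 144.5
b = Sxy/Sxx = 144.5/41.714286 = 3.464041
a = ȳ − b·x̄ = 29.8 − 3.464041·5.428571 = 10.995205
ŷ(9) = a + b·9 = 10.995205 + 3.464041·9 = 42.171575

42.172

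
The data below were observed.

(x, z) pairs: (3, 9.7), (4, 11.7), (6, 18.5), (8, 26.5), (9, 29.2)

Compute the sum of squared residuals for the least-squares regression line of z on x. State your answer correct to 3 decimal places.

1.725

n = 5, Σx = 30, Σy = 95.6, Σxy = 661.7, Σx² = 206, Σy² = 2128.12
Sxx = Σx² − (Σx)²/n = 206 − 180 = 26
Sxy = Σxy − (Σx)(Σy)/n = 661.7 − 573.6 = 88.1
Syy = Σy² − (Σy)²/n = 2128.12 − 1827.872 = 300.248
b = Sxy/Sxx = 88.1/26 = 3.388462
SSE = Syy − b·Sxy = 300.248 − 3.388462·88.1 = 1.724538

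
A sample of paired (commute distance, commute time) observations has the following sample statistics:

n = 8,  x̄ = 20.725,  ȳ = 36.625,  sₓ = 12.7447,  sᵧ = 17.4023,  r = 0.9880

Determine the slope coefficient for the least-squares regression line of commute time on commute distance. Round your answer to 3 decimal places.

b = r · sᵧ/sₓ = 0.988 · 17.4023/12.7447 = 1.349068

1.349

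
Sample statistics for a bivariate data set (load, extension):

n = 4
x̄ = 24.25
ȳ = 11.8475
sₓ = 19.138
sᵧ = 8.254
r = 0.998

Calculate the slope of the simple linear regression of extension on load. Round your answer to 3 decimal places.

b = r · sᵧ/sₓ = 0.998 · 8.254/19.138 = 0.430426

0.430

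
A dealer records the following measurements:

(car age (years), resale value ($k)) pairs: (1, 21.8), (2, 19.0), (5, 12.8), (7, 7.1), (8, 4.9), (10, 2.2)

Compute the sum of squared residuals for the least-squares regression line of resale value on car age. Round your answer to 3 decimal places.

2.643

n = 6, Σx = 33, Σy = 67.8, Σxy = 234.7, Σx² = 243, Σy² = 1079.34
Sxx = Σx² − (Σx)²/n = 243 − 181.5 = 61.5
Sxy = Σxy − (Σx)(Σy)/n = 234.7 − 372.9 = -138.2
Syy = Σy² − (Σy)²/n = 1079.34 − 766.14 = 313.2
b = Sxy/Sxx = -138.2/61.5 = -2.247154
SSE = Syy − b·Sxy = 313.2 − (-2.247154)·(-138.2) = 2.643252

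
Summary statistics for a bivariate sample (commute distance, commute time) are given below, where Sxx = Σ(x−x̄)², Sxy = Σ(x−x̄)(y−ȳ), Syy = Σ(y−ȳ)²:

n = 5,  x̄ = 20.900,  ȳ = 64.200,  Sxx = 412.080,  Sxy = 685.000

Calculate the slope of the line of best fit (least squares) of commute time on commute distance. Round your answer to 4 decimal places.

b = Sxy/Sxx = 685/412.08 = 1.662299

1.6623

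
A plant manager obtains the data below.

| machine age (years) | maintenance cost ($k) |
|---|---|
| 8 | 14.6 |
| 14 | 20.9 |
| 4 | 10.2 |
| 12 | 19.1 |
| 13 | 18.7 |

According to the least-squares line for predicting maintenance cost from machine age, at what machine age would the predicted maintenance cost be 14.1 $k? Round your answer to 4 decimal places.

n = 5, Σx = 51, Σy = 83.5, Σxy = 922.5, Σx² = 589
Sxx = Σx² − (Σx)²/n = 589 − 520.2 = 68.8
Sxy = Σxy − (Σx)(Σy)/n = 922.5 − 851.7 = 70.8
b = Sxy/Sxx = 70.8/68.8 = 1.029070
a = ȳ − b·x̄ = 16.7 − 1.029070·10.2 = 6.203488
Set a + b·x = 14.1: x = (14.1 − 6.203488) / 1.029070 = 7.673446

7.6734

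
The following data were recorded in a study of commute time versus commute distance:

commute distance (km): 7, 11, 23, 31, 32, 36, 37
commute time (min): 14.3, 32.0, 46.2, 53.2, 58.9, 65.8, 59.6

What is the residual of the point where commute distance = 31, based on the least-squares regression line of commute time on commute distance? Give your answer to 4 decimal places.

-2.3067

n = 7, Σx = 177, Σy = 330, Σxy = 9622.7, Σx² = 5349
Sxx = Σx² − (Σx)²/n = 5349 − 4475.571429 = 873.428571
Sxy = Σxy − (Σx)(Σy)/n = 9622.7 − 8344.285714 = 1278.414286
b = Sxy/Sxx = 1278.414286/873.428571 = 1.463674
a = ȳ − b·x̄ = 47.142857 − 1.463674·25.285714 = 10.132826
ŷ(31) = 10.132826 + 1.463674·31 = 55.506706
residual = y − ŷ = 53.2 − 55.506706 = -2.306706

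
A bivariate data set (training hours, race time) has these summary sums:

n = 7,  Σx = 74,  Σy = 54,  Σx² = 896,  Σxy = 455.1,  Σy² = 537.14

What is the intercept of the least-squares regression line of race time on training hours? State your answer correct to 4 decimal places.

18.4756

Sxx = Σx² − (Σx)²/n = 896 − 782.285714 = 113.714286
Sxy = Σxy − (Σx)(Σy)/n = 455.1 − 570.857143 = -115.757143
b = Sxy/Sxx = -115.757143/113.714286 = -1.017965
a = ȳ − b·x̄ = 7.714286 − (-1.017965)·10.571429 = 18.475628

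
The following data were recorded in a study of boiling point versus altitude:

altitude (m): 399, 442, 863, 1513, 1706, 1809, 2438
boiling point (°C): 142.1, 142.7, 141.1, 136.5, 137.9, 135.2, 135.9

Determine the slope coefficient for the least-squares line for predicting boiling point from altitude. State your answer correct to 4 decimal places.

-0.0038

n = 7, Σx = 9170, Σy = 971.4, Σxy = 1259223.5, Σx² = 15515264
Sxx = Σx² − (Σx)²/n = 15515264 − 12012700 = 3502564
Sxy = Σxy − (Σx)(Σy)/n = 1259223.5 − 1272534 = -13310.5
b = Sxy/Sxx = -13310.5/3502564 = -0.003800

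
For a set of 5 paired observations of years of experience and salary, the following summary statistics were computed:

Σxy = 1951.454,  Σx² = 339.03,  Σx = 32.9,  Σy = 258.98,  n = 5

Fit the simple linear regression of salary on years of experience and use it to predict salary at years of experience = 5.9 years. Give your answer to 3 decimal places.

Sxx = Σx² − (Σx)²/n = 339.03 − 216.482 = 122.548
Sxy = Σxy − (Σx)(Σy)/n = 1951.454 − 1704.0884 = 247.3656
b = Sxy/Sxx = 247.3656/122.548 = 2.018520
a = ȳ − b·x̄ = 51.796 − 2.018520·6.58 = 38.514138
ŷ(5.9) = a + b·5.9 = 38.514138 + 2.018520·5.9 = 50.423406

50.423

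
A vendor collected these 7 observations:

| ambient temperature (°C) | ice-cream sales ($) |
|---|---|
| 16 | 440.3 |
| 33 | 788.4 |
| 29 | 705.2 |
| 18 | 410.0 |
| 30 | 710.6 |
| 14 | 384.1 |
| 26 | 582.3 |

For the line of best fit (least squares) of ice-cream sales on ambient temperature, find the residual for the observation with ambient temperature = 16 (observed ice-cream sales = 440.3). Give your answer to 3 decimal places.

30.593

n = 7, Σx = 166, Σy = 4020.9, Σxy = 102728, Σx² = 4282
Sxx = Σx² − (Σx)²/n = 4282 − 3936.571429 = 345.428571
Sxy = Σxy − (Σx)(Σy)/n = 102728 − 95352.771429 = 7375.228571
b = Sxy/Sxx = 7375.228571/345.428571 = 21.350951
a = ȳ − b·x̄ = 574.414286 − 21.350951·23.714286 = 68.091729
ŷ(16) = 68.091729 + 21.350951·16 = 409.706948
residual = y − ŷ = 440.3 − 409.706948 = 30.593052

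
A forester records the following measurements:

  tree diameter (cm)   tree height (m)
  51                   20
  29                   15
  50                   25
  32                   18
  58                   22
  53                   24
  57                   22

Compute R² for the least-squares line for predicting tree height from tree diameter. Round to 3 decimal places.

0.662

n = 7, Σx = 330, Σy = 146, Σxy = 7083, Σx² = 16388, Σy² = 3118
Sxx = Σx² − (Σx)²/n = 16388 − 15557.142857 = 830.857143
Sxy = Σxy − (Σx)(Σy)/n = 7083 − 6882.857143 = 200.142857
Syy = Σy² − (Σy)²/n = 3118 − 3045.142857 = 72.857143
R² = Sxy²/(Sxx·Syy) = (200.142857)²/(830.857143·72.857143) = 0.661731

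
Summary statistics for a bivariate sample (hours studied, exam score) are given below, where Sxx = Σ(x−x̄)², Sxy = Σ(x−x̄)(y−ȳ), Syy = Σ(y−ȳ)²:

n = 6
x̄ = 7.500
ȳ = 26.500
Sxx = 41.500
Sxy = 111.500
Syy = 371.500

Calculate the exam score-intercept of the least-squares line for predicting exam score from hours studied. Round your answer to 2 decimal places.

6.35

b = Sxy/Sxx = 111.5/41.5 = 2.686747
a = ȳ − b·x̄ = 26.5 − 2.686747·7.5 = 6.349398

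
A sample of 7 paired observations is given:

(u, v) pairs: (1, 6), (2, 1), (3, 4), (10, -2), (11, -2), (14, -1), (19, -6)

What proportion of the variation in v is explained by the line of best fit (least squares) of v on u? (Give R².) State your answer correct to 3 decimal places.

n = 7, Σx = 60, Σy = 0, Σxy = -150, Σx² = 792, Σy² = 98
Sxx = Σx² − (Σx)²/n = 792 − 514.285714 = 277.714286
Sxy = Σxy − (Σx)(Σy)/n = -150 − 0 = -150
Syy = Σy² − (Σy)²/n = 98 − 0 = 98
R² = Sxy²/(Sxx·Syy) = (-150)²/(277.714286·98) = 0.826720

0.827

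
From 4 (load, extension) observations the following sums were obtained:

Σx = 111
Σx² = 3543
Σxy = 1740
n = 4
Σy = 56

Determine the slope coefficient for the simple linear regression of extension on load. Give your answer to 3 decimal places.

0.402

Sxx = Σx² − (Σx)²/n = 3543 − 3080.25 = 462.75
Sxy = Σxy − (Σx)(Σy)/n = 1740 − 1554 = 186
b = Sxy/Sxx = 186/462.75 = 0.401945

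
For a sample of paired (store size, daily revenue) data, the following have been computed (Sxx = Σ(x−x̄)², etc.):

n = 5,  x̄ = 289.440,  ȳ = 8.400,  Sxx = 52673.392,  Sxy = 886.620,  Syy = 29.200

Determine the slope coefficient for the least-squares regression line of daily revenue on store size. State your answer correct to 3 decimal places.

b = Sxy/Sxx = 886.62/52673.392 = 0.016832

0.017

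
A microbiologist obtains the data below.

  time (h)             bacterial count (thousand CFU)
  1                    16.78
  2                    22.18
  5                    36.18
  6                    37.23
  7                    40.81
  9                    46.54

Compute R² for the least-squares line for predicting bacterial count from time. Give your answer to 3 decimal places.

0.979

n = 6, Σx = 30, Σy = 199.72, Σxy = 1169.95, Σx² = 196, Σy² = 7300.0138
Sxx = Σx² − (Σx)²/n = 196 − 150 = 46
Sxy = Σxy − (Σx)(Σy)/n = 1169.95 − 998.6 = 171.35
Syy = Σy² − (Σy)²/n = 7300.0138 − 6648.013067 = 652.000733
R² = Sxy²/(Sxx·Syy) = (171.35)²/(46·652.000733) = 0.978954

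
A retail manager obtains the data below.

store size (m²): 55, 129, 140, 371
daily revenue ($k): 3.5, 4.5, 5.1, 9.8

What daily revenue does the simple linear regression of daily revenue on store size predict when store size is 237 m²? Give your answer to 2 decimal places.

n = 4, Σx = 695, Σy = 22.9, Σxy = 5122.8, Σx² = 176907
Sxx = Σx² − (Σx)²/n = 176907 − 120756.25 = 56150.75
Sxy = Σxy − (Σx)(Σy)/n = 5122.8 − 3978.875 = 1143.925
b = Sxy/Sxx = 1143.925/56150.75 = 0.020372
a = ȳ − b·x̄ = 5.725 − 0.020372·173.75 = 2.185297
ŷ(237) = a + b·237 = 2.185297 + 0.020372·237 = 7.013554

7.01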